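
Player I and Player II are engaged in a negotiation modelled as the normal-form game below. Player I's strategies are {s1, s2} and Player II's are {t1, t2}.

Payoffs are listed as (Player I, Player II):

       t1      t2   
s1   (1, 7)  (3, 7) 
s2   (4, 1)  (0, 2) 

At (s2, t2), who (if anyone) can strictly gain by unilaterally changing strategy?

Player I

Player I at (s2, t2) earns 0; deviating to s1 yields 3 — a strict improvement.
Player II earns 2; deviating to t1 yields 1 — not better.
Only Player I has a strictly profitable deviation.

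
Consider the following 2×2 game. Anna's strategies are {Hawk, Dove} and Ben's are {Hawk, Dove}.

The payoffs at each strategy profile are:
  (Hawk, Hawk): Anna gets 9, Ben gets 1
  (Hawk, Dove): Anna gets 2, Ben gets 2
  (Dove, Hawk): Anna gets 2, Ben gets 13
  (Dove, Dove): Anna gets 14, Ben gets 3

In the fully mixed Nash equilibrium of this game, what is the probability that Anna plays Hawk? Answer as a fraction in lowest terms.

10/11

Let p be the probability that Anna plays Hawk. In a completely mixed equilibrium, Ben must be indifferent between Hawk and Dove.
Ben's expected payoff from Hawk is p + 13(1−p); from Dove it is 2p + 3(1−p).
Setting these equal: −12p + 13 = −p + 3, so p = 10/11.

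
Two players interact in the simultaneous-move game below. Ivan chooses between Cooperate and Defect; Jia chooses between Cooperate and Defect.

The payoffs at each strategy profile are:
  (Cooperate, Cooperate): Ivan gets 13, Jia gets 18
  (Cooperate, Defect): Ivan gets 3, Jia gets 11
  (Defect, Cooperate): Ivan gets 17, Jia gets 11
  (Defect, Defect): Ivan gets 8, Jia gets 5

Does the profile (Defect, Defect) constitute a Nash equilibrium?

At (Defect, Defect), Ivan earns 8; switching to Cooperate would give 3, so Ivan has no profitable deviation.
Jia earns 5; switching to Cooperate would give 11, so Jia would deviate.
Since at least one player can profitably deviate, this is not a Nash equilibrium.

No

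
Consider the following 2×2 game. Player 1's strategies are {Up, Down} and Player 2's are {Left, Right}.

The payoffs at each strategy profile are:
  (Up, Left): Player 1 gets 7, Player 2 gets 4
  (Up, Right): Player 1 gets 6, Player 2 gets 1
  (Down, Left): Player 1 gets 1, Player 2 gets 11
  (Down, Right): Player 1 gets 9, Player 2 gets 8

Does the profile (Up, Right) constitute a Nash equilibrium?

No

At (Up, Right), Player 1 earns 6; switching to Down would give 9, so Player 1 would deviate.
Player 2 earns 1; switching to Left would give 4, so Player 2 would deviate.
Since at least one player can profitably deviate, this is not a Nash equilibrium.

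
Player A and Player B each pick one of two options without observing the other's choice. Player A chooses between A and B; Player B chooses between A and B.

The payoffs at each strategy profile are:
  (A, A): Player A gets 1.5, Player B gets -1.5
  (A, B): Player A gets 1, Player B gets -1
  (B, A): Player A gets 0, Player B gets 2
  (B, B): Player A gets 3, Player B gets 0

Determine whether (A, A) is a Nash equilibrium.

At (A, A), Player A earns 1.5; switching to B would give 0, so Player A has no profitable deviation.
Player B earns -1.5; switching to B would give -1, so Player B would deviate.
Since at least one player can profitably deviate, this is not a Nash equilibrium.

No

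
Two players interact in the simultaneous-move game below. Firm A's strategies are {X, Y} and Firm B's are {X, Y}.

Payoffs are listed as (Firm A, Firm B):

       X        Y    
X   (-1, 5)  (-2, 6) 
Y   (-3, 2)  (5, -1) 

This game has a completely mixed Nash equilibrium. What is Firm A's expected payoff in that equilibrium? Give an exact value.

-11/9

First find q, the probability Firm B plays X, from Firm A's indifference between X and Y: −q − 2(1−q) = −3q + 5(1−q), giving q = 7/9.
Since Firm A is indifferent in equilibrium, Firm A's expected payoff equals the payoff from either row against (7/9, 2/9). Using X: −(7/9) − 2(2/9) = -11/9.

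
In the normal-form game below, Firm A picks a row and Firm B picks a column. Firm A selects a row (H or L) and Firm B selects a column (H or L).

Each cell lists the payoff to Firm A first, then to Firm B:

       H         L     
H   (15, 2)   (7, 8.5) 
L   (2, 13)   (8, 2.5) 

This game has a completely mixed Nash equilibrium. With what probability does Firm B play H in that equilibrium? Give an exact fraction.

1/14

Let c be the probability that Firm B plays H. In a completely mixed equilibrium, Firm A must be indifferent between H and L.
Firm A's expected payoff from H is 15c + 7(1−c); from L it is 2c + 8(1−c).
Setting these equal: 8c + 7 = −6c + 8, so c = 1/14.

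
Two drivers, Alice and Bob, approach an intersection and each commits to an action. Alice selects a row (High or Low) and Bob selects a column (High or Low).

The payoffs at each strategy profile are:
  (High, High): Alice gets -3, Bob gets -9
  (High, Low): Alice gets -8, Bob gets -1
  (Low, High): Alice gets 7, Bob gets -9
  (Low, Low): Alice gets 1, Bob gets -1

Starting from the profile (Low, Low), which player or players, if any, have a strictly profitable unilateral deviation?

Alice at (Low, Low) earns 1; deviating to High yields -8 — not better.
Bob earns -1; deviating to High yields -9 — not better.
Neither player can strictly improve; the profile is a Nash equilibrium.

Neither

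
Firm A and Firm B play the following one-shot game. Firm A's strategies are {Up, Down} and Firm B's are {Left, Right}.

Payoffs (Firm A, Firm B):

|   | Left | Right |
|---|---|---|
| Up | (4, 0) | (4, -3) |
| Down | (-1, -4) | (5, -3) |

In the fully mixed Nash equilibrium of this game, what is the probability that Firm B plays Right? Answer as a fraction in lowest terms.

Let q be the probability that Firm B plays Left. In a completely mixed equilibrium, Firm A must be indifferent between Up and Down.
Firm A's expected payoff from Up is 4q + 4(1−q); from Down it is −q + 5(1−q).
Setting these equal: 4 = −6q + 5, so q = 1/6.
Therefore Firm B plays Right with probability 1 − 1/6 = 5/6.

5/6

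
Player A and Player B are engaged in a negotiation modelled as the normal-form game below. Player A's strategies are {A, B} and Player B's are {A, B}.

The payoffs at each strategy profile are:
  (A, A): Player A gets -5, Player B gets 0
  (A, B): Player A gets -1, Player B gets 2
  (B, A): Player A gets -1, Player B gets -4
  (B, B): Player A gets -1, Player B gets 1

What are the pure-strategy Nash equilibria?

(A, B) and (B, B)

(A, A): Player A prefers B (-1 > -5); Player B prefers B (2 > 0) — not an equilibrium.
(A, B): Player A gets -1 ≥ -1 from B, and Player B gets 2 ≥ 0 from A — Nash equilibrium.
(B, A): Player B prefers B (1 > -4) — not an equilibrium.
(B, B): Player A gets -1 ≥ -1 from A, and Player B gets 1 ≥ -4 from A — Nash equilibrium.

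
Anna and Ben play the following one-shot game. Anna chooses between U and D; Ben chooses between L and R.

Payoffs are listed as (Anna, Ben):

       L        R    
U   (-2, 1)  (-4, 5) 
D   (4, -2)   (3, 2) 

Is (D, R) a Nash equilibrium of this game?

At (D, R), Anna earns 3; switching to U would give -4, so Anna has no profitable deviation.
Ben earns 2; switching to L would give -2, so Ben has no profitable deviation.
Neither player can gain by a unilateral deviation, so this profile is a Nash equilibrium.

Yes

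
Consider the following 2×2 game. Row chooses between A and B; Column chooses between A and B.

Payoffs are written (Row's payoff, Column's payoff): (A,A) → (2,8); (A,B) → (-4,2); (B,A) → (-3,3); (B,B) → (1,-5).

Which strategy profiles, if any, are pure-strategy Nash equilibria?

(A, A): Row gets 2 ≥ -3 from B, and Column gets 8 ≥ 2 from B — Nash equilibrium.
(A, B): Row prefers B (1 > -4); Column prefers A (8 > 2) — not an equilibrium.
(B, A): Row prefers A (2 > -3) — not an equilibrium.
(B, B): Column prefers A (3 > -5) — not an equilibrium.

(A, A)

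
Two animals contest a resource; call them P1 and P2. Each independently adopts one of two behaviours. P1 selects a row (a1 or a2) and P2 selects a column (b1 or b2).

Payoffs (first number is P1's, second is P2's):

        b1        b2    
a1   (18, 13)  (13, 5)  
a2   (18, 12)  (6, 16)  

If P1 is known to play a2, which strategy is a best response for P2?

b2

Against a2, P2 earns 12 from b1 and 16 from b2.
So b2 is the best response.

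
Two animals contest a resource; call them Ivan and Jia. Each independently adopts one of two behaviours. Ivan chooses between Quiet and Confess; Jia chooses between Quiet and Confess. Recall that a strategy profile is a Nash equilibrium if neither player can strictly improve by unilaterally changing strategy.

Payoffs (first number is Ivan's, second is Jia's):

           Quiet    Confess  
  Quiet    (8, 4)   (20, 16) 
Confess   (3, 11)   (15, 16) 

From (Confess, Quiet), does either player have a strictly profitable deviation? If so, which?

Ivan at (Confess, Quiet) earns 3; deviating to Quiet yields 8 — a strict improvement.
Jia earns 11; deviating to Confess yields 16 — a strict improvement.
Both Ivan and Jia have strictly profitable deviations.

Both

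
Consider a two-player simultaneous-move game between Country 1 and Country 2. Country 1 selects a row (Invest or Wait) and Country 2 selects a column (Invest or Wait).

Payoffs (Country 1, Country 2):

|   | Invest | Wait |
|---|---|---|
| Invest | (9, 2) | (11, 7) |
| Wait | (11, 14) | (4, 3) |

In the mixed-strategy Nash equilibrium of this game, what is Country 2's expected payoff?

23/4

First find p, the probability Country 1 plays Invest, from Country 2's indifference between Invest and Wait: 2p + 14(1−p) = 7p + 3(1−p), giving p = 11/16.
Since Country 2 is indifferent in equilibrium, Country 2's expected payoff equals the payoff from either column against (11/16, 5/16). Using Invest: 2(11/16) + 14(5/16) = 23/4.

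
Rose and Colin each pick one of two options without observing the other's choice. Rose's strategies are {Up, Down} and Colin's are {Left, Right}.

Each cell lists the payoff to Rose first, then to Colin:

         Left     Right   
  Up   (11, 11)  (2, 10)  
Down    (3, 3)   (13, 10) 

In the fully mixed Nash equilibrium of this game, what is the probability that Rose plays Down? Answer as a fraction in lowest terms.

Let r be the probability that Rose plays Up. In a completely mixed equilibrium, Colin must be indifferent between Left and Right.
Colin's expected payoff from Left is 11r + 3(1−r); from Right it is 10r + 10(1−r).
Setting these equal: 8r + 3 = 10, so r = 7/8.
Therefore Rose plays Down with probability 1 − 7/8 = 1/8.

1/8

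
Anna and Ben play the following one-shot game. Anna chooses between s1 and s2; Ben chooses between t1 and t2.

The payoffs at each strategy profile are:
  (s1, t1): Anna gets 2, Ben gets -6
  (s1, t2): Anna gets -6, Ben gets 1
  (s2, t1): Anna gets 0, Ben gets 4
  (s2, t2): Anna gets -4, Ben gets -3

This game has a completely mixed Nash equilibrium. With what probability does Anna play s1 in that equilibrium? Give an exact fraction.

Let x be the probability that Anna plays s1. In a completely mixed equilibrium, Ben must be indifferent between t1 and t2.
Ben's expected payoff from t1 is −6x + 4(1−x); from t2 it is x − 3(1−x).
Setting these equal: −10x + 4 = 4x − 3, so x = 1/2.

1/2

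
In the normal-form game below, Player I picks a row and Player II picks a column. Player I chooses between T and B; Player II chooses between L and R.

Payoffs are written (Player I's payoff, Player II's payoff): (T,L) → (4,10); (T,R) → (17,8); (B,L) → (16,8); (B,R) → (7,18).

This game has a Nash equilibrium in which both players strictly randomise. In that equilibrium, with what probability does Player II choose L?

5/11

Let y be the probability that Player II plays L. In a completely mixed equilibrium, Player I must be indifferent between T and B.
Player I's expected payoff from T is 4y + 17(1−y); from B it is 16y + 7(1−y).
Setting these equal: −13y + 17 = 9y + 7, so y = 5/11.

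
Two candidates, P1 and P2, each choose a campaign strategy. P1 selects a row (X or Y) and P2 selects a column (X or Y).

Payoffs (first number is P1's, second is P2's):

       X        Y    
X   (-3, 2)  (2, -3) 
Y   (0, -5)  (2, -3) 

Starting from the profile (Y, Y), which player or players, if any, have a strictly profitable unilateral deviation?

Neither

P1 at (Y, Y) earns 2; deviating to X yields 2 — not better.
P2 earns -3; deviating to X yields -5 — not better.
Neither player can strictly improve; the profile is a Nash equilibrium.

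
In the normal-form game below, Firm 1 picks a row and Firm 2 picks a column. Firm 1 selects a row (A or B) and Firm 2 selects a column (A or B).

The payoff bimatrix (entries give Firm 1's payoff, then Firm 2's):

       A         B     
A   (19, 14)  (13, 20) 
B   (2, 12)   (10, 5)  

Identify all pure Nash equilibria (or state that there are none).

(A, B)

(A, A): Firm 2 prefers B (20 > 14) — not an equilibrium.
(A, B): Firm 1 gets 13 ≥ 10 from B, and Firm 2 gets 20 ≥ 14 from A — Nash equilibrium.
(B, A): Firm 1 prefers A (19 > 2) — not an equilibrium.
(B, B): Firm 1 prefers A (13 > 10); Firm 2 prefers A (12 > 5) — not an equilibrium.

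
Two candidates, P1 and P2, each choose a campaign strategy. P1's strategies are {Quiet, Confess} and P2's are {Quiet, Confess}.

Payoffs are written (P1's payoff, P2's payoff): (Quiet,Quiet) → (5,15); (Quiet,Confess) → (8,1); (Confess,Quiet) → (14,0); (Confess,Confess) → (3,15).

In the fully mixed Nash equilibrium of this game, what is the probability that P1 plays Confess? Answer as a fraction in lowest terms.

Let p be the probability that P1 plays Quiet. In a completely mixed equilibrium, P2 must be indifferent between Quiet and Confess.
P2's expected payoff from Quiet is 15p; from Confess it is p + 15(1−p).
Setting these equal: 15p = −14p + 15, so p = 15/29.
Therefore P1 plays Confess with probability 1 − 15/29 = 14/29.

14/29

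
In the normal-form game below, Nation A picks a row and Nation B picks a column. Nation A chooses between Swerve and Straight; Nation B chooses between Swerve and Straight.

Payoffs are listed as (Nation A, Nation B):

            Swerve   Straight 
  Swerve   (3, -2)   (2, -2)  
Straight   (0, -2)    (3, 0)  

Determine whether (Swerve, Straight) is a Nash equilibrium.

No

At (Swerve, Straight), Nation A earns 2; switching to Straight would give 3, so Nation A would deviate.
Nation B earns -2; switching to Swerve would give -2, so Nation B has no profitable deviation.
Since at least one player can profitably deviate, this is not a Nash equilibrium.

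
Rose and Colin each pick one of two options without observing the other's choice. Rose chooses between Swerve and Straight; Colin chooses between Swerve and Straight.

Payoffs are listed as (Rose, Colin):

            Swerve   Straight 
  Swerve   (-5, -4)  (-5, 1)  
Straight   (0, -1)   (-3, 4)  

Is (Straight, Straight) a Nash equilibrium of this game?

At (Straight, Straight), Rose earns -3; switching to Swerve would give -5, so Rose has no profitable deviation.
Colin earns 4; switching to Swerve would give -1, so Colin has no profitable deviation.
Neither player can gain by a unilateral deviation, so this profile is a Nash equilibrium.

Yes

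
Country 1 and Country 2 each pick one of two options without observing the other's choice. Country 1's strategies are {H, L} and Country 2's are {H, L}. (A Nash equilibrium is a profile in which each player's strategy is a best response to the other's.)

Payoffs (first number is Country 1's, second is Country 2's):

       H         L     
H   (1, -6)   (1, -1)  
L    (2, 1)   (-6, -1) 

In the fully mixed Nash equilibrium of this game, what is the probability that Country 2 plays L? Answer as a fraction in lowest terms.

1/8

Let q be the probability that Country 2 plays H. In a completely mixed equilibrium, Country 1 must be indifferent between H and L.
Country 1's expected payoff from H is q + (1−q); from L it is 2q − 6(1−q).
Setting these equal: 1 = 8q − 6, so q = 7/8.
Therefore Country 2 plays L with probability 1 − 7/8 = 1/8.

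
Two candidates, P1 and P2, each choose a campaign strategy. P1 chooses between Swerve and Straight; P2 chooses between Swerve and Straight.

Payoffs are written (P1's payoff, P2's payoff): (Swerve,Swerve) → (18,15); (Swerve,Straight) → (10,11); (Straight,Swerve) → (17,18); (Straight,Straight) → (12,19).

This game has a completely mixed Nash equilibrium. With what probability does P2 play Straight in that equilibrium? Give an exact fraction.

1/3

Let c be the probability that P2 plays Swerve. In a completely mixed equilibrium, P1 must be indifferent between Swerve and Straight.
P1's expected payoff from Swerve is 18c + 10(1−c); from Straight it is 17c + 12(1−c).
Setting these equal: 8c + 10 = 5c + 12, so c = 2/3.
Therefore P2 plays Straight with probability 1 − 2/3 = 1/3.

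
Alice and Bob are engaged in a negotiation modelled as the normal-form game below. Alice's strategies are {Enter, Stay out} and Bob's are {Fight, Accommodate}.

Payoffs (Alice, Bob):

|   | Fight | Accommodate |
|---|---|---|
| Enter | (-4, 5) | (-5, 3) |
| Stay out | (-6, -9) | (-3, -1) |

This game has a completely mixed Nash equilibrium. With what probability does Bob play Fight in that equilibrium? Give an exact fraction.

Let q be the probability that Bob plays Fight. In a completely mixed equilibrium, Alice must be indifferent between Enter and Stay out.
Alice's expected payoff from Enter is −4q − 5(1−q); from Stay out it is −6q − 3(1−q).
Setting these equal: q − 5 = −3q − 3, so q = 1/2.

1/2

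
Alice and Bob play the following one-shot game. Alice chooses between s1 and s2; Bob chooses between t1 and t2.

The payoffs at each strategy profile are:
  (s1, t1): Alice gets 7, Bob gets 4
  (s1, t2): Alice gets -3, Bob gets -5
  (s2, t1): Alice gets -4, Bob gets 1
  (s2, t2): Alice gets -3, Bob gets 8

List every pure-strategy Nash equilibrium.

(s1, t1): Alice gets 7 ≥ -4 from s2, and Bob gets 4 ≥ -5 from t2 — Nash equilibrium.
(s1, t2): Bob prefers t1 (4 > -5) — not an equilibrium.
(s2, t1): Alice prefers s1 (7 > -4); Bob prefers t2 (8 > 1) — not an equilibrium.
(s2, t2): Alice gets -3 ≥ -3 from s1, and Bob gets 8 ≥ 1 from t1 — Nash equilibrium.

(s1, t1) and (s2, t2)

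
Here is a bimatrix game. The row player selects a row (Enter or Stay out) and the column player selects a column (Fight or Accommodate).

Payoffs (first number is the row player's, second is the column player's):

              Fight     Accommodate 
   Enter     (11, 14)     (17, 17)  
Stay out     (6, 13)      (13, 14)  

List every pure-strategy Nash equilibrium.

(Enter, Accommodate)

(Enter, Fight): the column player prefers Accommodate (17 > 14) — not an equilibrium.
(Enter, Accommodate): the row player gets 17 ≥ 13 from Stay out, and the column player gets 17 ≥ 14 from Fight — Nash equilibrium.
(Stay out, Fight): the row player prefers Enter (11 > 6); the column player prefers Accommodate (14 > 13) — not an equilibrium.
(Stay out, Accommodate): the row player prefers Enter (17 > 13) — not an equilibrium.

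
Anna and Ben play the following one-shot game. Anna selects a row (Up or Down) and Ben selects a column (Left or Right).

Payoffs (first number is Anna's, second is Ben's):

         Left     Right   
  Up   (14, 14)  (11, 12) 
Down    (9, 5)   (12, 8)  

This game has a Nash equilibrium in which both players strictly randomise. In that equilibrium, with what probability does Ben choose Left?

1/6

Let y be the probability that Ben plays Left. In a completely mixed equilibrium, Anna must be indifferent between Up and Down.
Anna's expected payoff from Up is 14y + 11(1−y); from Down it is 9y + 12(1−y).
Setting these equal: 3y + 11 = −3y + 12, so y = 1/6.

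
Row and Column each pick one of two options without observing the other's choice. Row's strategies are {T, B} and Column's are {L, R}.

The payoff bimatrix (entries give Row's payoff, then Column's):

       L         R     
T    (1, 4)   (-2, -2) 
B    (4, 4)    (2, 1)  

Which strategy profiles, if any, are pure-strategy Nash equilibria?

(T, L): Row prefers B (4 > 1) — not an equilibrium.
(T, R): Row prefers B (2 > -2); Column prefers L (4 > -2) — not an equilibrium.
(B, L): Row gets 4 ≥ 1 from T, and Column gets 4 ≥ 1 from R — Nash equilibrium.
(B, R): Column prefers L (4 > 1) — not an equilibrium.

(B, L)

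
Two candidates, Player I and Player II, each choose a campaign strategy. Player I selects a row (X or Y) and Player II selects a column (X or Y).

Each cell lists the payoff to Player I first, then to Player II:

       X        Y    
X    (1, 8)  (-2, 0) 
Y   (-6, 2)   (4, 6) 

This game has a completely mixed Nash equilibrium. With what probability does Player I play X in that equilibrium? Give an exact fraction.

Let x be the probability that Player I plays X. In a completely mixed equilibrium, Player II must be indifferent between X and Y.
Player II's expected payoff from X is 8x + 2(1−x); from Y it is 6(1−x).
Setting these equal: 6x + 2 = −6x + 6, so x = 1/3.

1/3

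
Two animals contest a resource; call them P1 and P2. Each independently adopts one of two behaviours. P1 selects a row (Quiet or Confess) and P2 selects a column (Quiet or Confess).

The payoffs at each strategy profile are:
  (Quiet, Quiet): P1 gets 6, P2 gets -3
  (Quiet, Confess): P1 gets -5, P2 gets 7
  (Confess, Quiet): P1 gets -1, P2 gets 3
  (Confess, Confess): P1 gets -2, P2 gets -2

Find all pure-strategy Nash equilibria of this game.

none

(Quiet, Quiet): P2 prefers Confess (7 > -3) — not an equilibrium.
(Quiet, Confess): P1 prefers Confess (-2 > -5) — not an equilibrium.
(Confess, Quiet): P1 prefers Quiet (6 > -1) — not an equilibrium.
(Confess, Confess): P2 prefers Quiet (3 > -2) — not an equilibrium.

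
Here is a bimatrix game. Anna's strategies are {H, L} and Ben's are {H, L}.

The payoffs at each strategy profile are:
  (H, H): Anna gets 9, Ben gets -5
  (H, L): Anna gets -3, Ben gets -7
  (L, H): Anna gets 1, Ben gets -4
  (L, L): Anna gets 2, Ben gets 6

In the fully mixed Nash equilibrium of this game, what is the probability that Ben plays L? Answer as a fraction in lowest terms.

8/13

Let y be the probability that Ben plays H. In a completely mixed equilibrium, Anna must be indifferent between H and L.
Anna's expected payoff from H is 9y − 3(1−y); from L it is y + 2(1−y).
Setting these equal: 12y − 3 = −y + 2, so y = 5/13.
Therefore Ben plays L with probability 1 − 5/13 = 8/13.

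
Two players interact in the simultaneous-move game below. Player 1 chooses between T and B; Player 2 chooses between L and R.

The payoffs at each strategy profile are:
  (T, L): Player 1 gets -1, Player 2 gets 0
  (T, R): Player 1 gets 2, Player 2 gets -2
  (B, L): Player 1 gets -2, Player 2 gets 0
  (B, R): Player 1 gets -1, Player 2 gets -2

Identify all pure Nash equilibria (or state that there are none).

(T, L): Player 1 gets -1 ≥ -2 from B, and Player 2 gets 0 ≥ -2 from R — Nash equilibrium.
(T, R): Player 2 prefers L (0 > -2) — not an equilibrium.
(B, L): Player 1 prefers T (-1 > -2) — not an equilibrium.
(B, R): Player 1 prefers T (2 > -1); Player 2 prefers L (0 > -2) — not an equilibrium.

(T, L)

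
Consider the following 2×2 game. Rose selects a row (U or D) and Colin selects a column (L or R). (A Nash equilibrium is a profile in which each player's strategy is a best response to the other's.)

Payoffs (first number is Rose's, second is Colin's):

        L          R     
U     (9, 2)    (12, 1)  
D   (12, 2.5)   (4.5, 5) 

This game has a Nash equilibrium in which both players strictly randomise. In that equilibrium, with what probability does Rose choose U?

Let x be the probability that Rose plays U. In a completely mixed equilibrium, Colin must be indifferent between L and R.
Colin's expected payoff from L is 2x + 2.5(1−x); from R it is x + 5(1−x).
Setting these equal: −0.5x + 2.5 = −4x + 5, so x = 5/7.

5/7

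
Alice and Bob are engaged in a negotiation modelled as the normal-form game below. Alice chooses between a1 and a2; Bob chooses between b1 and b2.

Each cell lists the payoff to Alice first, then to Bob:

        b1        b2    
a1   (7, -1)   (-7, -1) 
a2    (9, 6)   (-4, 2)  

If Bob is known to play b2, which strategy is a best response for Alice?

a2

Against b2, Alice earns -7 from a1 and -4 from a2.
So a2 is the best response.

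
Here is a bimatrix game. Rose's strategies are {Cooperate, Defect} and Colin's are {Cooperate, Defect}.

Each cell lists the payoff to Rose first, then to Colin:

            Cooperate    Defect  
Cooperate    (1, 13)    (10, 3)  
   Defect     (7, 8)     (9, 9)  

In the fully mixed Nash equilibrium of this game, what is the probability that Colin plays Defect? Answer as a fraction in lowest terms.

6/7

Let c be the probability that Colin plays Cooperate. In a completely mixed equilibrium, Rose must be indifferent between Cooperate and Defect.
Rose's expected payoff from Cooperate is c + 10(1−c); from Defect it is 7c + 9(1−c).
Setting these equal: −9c + 10 = −2c + 9, so c = 1/7.
Therefore Colin plays Defect with probability 1 − 1/7 = 6/7.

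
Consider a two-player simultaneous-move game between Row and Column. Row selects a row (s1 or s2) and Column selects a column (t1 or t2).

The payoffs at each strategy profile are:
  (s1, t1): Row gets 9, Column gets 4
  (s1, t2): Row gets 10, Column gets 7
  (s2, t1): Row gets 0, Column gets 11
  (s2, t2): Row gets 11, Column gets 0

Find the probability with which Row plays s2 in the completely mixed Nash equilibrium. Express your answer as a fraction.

3/14

Let p be the probability that Row plays s1. In a completely mixed equilibrium, Column must be indifferent between t1 and t2.
Column's expected payoff from t1 is 4p + 11(1−p); from t2 it is 7p.
Setting these equal: −7p + 11 = 7p, so p = 11/14.
Therefore Row plays s2 with probability 1 − 11/14 = 3/14.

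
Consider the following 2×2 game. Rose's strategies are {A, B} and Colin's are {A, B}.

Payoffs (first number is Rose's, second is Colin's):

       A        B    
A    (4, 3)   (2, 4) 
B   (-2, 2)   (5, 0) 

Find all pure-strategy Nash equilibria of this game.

(A, A): Colin prefers B (4 > 3) — not an equilibrium.
(A, B): Rose prefers B (5 > 2) — not an equilibrium.
(B, A): Rose prefers A (4 > -2) — not an equilibrium.
(B, B): Colin prefers A (2 > 0) — not an equilibrium.

none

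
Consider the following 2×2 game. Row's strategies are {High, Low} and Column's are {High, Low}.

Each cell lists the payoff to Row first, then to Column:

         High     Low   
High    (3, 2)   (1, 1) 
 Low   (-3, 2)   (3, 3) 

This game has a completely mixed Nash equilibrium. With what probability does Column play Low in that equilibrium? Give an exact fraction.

3/4

Let y be the probability that Column plays High. In a completely mixed equilibrium, Row must be indifferent between High and Low.
Row's expected payoff from High is 3y + (1−y); from Low it is −3y + 3(1−y).
Setting these equal: 2y + 1 = −6y + 3, so y = 1/4.
Therefore Column plays Low with probability 1 − 1/4 = 3/4.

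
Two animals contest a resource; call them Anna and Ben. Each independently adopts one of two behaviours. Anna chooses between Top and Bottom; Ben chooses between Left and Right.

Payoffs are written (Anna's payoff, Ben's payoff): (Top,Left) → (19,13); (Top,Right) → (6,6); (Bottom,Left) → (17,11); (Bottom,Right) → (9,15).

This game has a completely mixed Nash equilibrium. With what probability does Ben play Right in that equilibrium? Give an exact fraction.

2/5

Let y be the probability that Ben plays Left. In a completely mixed equilibrium, Anna must be indifferent between Top and Bottom.
Anna's expected payoff from Top is 19y + 6(1−y); from Bottom it is 17y + 9(1−y).
Setting these equal: 13y + 6 = 8y + 9, so y = 3/5.
Therefore Ben plays Right with probability 1 − 3/5 = 2/5.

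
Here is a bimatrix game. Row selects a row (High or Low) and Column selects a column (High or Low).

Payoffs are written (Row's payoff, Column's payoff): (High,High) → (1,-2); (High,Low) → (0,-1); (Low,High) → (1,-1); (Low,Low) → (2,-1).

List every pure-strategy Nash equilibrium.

(High, High): Column prefers Low (-1 > -2) — not an equilibrium.
(High, Low): Row prefers Low (2 > 0) — not an equilibrium.
(Low, High): Row gets 1 ≥ 1 from High, and Column gets -1 ≥ -1 from Low — Nash equilibrium.
(Low, Low): Row gets 2 ≥ 0 from High, and Column gets -1 ≥ -1 from High — Nash equilibrium.

(Low, High) and (Low, Low)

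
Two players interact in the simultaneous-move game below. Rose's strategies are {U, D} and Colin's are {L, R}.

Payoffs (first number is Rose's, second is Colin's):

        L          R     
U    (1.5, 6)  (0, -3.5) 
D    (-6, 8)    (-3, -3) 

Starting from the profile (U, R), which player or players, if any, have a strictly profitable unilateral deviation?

Colin

Rose at (U, R) earns 0; deviating to D yields -3 — not better.
Colin earns -3.5; deviating to L yields 6 — a strict improvement.
Only Colin has a strictly profitable deviation.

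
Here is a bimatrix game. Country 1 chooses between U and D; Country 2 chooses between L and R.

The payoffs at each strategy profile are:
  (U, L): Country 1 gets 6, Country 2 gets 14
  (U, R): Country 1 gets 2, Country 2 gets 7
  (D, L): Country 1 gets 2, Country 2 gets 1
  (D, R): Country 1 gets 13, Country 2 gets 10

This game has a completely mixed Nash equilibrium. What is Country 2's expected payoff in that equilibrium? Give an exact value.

133/16

First find p, the probability Country 1 plays U, from Country 2's indifference between L and R: 14p + (1−p) = 7p + 10(1−p), giving p = 9/16.
Since Country 2 is indifferent in equilibrium, Country 2's expected payoff equals the payoff from either column against (9/16, 7/16). Using L: 14(9/16) + (7/16) = 133/16.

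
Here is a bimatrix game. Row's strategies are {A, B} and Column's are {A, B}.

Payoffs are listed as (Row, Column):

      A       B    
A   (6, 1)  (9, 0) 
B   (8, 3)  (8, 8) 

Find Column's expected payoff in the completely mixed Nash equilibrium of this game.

4/3

First find x, the probability Row plays A, from Column's indifference between A and B: x + 3(1−x) = 8(1−x), giving x = 5/6.
Since Column is indifferent in equilibrium, Column's expected payoff equals the payoff from either column against (5/6, 1/6). Using A: (5/6) + 3(1/6) = 4/3.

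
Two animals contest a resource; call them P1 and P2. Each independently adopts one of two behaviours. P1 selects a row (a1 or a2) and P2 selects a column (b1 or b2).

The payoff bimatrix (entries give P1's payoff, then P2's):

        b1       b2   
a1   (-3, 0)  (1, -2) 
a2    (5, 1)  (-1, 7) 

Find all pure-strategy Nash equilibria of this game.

none

(a1, b1): P1 prefers a2 (5 > -3) — not an equilibrium.
(a1, b2): P2 prefers b1 (0 > -2) — not an equilibrium.
(a2, b1): P2 prefers b2 (7 > 1) — not an equilibrium.
(a2, b2): P1 prefers a1 (1 > -1) — not an equilibrium.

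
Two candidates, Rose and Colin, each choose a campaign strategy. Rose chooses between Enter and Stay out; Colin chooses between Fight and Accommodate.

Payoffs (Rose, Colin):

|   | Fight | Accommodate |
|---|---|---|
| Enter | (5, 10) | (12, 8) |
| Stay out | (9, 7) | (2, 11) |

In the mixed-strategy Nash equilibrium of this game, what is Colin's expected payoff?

First find x, the probability Rose plays Enter, from Colin's indifference between Fight and Accommodate: 10x + 7(1−x) = 8x + 11(1−x), giving x = 2/3.
Since Colin is indifferent in equilibrium, Colin's expected payoff equals the payoff from either column against (2/3, 1/3). Using Fight: 10(2/3) + 7(1/3) = 9.

9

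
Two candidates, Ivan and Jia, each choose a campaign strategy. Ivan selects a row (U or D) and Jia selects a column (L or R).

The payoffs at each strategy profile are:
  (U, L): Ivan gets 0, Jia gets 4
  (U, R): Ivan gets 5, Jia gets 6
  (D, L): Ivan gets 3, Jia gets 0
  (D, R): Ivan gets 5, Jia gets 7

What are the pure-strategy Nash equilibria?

(U, L): Ivan prefers D (3 > 0); Jia prefers R (6 > 4) — not an equilibrium.
(U, R): Ivan gets 5 ≥ 5 from D, and Jia gets 6 ≥ 4 from L — Nash equilibrium.
(D, L): Jia prefers R (7 > 0) — not an equilibrium.
(D, R): Ivan gets 5 ≥ 5 from U, and Jia gets 7 ≥ 0 from L — Nash equilibrium.

(U, R) and (D, R)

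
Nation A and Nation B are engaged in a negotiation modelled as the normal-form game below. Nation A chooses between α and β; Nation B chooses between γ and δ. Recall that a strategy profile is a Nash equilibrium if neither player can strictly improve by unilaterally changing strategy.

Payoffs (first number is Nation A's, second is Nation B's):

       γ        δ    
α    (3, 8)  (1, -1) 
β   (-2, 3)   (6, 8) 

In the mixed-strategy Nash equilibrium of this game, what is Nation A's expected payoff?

2

First find q, the probability Nation B plays γ, from Nation A's indifference between α and β: 3q + (1−q) = −2q + 6(1−q), giving q = 1/2.
Since Nation A is indifferent in equilibrium, Nation A's expected payoff equals the payoff from either row against (1/2, 1/2). Using α: 3(1/2) + (1/2) = 2.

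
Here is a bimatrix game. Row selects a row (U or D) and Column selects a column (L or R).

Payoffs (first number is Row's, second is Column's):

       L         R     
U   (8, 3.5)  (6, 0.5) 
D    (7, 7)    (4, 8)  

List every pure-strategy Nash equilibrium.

(U, L): Row gets 8 ≥ 7 from D, and Column gets 3.5 ≥ 0.5 from R — Nash equilibrium.
(U, R): Column prefers L (3.5 > 0.5) — not an equilibrium.
(D, L): Row prefers U (8 > 7); Column prefers R (8 > 7) — not an equilibrium.
(D, R): Row prefers U (6 > 4) — not an equilibrium.

(U, L)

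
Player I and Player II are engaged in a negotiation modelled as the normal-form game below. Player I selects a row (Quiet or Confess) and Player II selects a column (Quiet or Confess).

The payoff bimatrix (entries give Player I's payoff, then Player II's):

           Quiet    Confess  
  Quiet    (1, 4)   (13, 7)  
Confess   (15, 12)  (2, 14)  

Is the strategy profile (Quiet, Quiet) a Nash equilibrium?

At (Quiet, Quiet), Player I earns 1; switching to Confess would give 15, so Player I would deviate.
Player II earns 4; switching to Confess would give 7, so Player II would deviate.
Since at least one player can profitably deviate, this is not a Nash equilibrium.

No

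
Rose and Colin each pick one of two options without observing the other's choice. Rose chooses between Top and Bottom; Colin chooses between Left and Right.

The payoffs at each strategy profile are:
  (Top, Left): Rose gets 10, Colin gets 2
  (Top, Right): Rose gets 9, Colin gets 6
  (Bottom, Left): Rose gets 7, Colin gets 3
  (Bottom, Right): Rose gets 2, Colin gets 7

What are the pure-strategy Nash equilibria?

(Top, Left): Colin prefers Right (6 > 2) — not an equilibrium.
(Top, Right): Rose gets 9 ≥ 2 from Bottom, and Colin gets 6 ≥ 2 from Left — Nash equilibrium.
(Bottom, Left): Rose prefers Top (10 > 7); Colin prefers Right (7 > 3) — not an equilibrium.
(Bottom, Right): Rose prefers Top (9 > 2) — not an equilibrium.

(Top, Right)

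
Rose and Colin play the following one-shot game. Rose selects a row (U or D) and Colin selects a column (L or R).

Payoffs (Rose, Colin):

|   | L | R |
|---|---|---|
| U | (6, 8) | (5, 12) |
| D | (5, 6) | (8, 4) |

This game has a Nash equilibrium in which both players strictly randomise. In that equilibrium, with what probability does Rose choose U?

Let x be the probability that Rose plays U. In a completely mixed equilibrium, Colin must be indifferent between L and R.
Colin's expected payoff from L is 8x + 6(1−x); from R it is 12x + 4(1−x).
Setting these equal: 2x + 6 = 8x + 4, so x = 1/3.

1/3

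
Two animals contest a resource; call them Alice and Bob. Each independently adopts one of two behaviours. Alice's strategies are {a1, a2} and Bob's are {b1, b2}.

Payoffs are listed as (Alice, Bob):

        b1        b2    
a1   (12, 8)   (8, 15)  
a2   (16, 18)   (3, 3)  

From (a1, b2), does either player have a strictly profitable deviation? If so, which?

Neither

Alice at (a1, b2) earns 8; deviating to a2 yields 3 — not better.
Bob earns 15; deviating to b1 yields 8 — not better.
Neither player can strictly improve; the profile is a Nash equilibrium.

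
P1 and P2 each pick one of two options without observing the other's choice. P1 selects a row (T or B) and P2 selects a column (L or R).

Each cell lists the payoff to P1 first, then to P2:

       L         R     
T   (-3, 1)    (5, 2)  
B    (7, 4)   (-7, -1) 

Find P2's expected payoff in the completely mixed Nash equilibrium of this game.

3/2

First find p, the probability P1 plays T, from P2's indifference between L and R: p + 4(1−p) = 2p − (1−p), giving p = 5/6.
Since P2 is indifferent in equilibrium, P2's expected payoff equals the payoff from either column against (5/6, 1/6). Using L: (5/6) + 4(1/6) = 3/2.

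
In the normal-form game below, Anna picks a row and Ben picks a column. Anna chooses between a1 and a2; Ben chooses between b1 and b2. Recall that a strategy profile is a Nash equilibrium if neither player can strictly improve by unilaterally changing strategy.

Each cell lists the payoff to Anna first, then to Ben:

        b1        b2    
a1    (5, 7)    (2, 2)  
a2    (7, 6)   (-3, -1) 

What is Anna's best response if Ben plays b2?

a1

Against b2, Anna earns 2 from a1 and -3 from a2.
So a1 is the best response.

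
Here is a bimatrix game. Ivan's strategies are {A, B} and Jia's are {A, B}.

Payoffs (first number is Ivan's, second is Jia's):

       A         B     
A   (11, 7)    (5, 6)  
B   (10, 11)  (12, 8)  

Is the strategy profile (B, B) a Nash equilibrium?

No

At (B, B), Ivan earns 12; switching to A would give 5, so Ivan has no profitable deviation.
Jia earns 8; switching to A would give 11, so Jia would deviate.
Since at least one player can profitably deviate, this is not a Nash equilibrium.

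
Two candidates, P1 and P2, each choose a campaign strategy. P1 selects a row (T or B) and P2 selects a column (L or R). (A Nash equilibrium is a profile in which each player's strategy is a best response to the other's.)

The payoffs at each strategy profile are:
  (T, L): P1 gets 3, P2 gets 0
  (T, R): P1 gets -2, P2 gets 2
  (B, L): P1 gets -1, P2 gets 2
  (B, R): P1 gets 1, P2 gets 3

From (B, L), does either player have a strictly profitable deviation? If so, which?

P1 at (B, L) earns -1; deviating to T yields 3 — a strict improvement.
P2 earns 2; deviating to R yields 3 — a strict improvement.
Both P1 and P2 have strictly profitable deviations.

Both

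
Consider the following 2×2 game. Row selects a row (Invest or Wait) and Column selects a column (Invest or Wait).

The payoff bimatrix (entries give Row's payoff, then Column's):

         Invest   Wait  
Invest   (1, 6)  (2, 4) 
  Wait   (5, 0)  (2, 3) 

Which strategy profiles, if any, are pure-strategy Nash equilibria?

(Wait, Wait)

(Invest, Invest): Row prefers Wait (5 > 1) — not an equilibrium.
(Invest, Wait): Column prefers Invest (6 > 4) — not an equilibrium.
(Wait, Invest): Column prefers Wait (3 > 0) — not an equilibrium.
(Wait, Wait): Row gets 2 ≥ 2 from Invest, and Column gets 3 ≥ 0 from Invest — Nash equilibrium.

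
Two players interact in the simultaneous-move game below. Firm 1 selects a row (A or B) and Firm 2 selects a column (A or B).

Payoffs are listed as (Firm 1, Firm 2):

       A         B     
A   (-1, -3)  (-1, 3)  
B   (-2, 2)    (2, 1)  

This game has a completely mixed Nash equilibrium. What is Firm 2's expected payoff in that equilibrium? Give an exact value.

9/7

First find x, the probability Firm 1 plays A, from Firm 2's indifference between A and B: −3x + 2(1−x) = 3x + (1−x), giving x = 1/7.
Since Firm 2 is indifferent in equilibrium, Firm 2's expected payoff equals the payoff from either column against (1/7, 6/7). Using A: −3(1/7) + 2(6/7) = 9/7.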